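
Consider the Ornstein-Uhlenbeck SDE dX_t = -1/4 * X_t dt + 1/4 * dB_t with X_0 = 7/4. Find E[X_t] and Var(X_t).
E[X_t] = 7*exp(-t/4)/4; Var(X_t) = 1/8 - exp(-t/2)/8

The OU SDE dX = -theta X dt + sigma dB admits the integrating factor exp(theta t): d(exp(theta t) X_t) = sigma exp(theta t) dB_t. Integrating from 0 to t:
  X_t = x_0 * exp(-theta t) + sigma * int_0^t exp(-theta (t-s)) dB_s.
The Itô integral has mean 0 and (by the Itô isometry) variance sigma^2 * int_0^t exp(-2 theta (t - s)) ds = sigma^2 * (1 - exp(-2 theta t)) / (2 theta).
With theta = 1/4, sigma = 1/4, x_0 = 7/4:
  E[X_t] = 7/4 * exp(-1/4 t) = 7*exp(-t/4)/4
  Var(X_t) = (1/4)^2 * (1 - exp(-2*1/4 t)) / (2 * 1/4) = 1/8 - exp(-t/2)/8.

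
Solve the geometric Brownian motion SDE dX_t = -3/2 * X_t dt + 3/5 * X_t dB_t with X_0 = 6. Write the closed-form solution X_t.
X_t = 6 * exp((-42/25) * t + (3/5) * B_t)

For GBM dX = mu X dt + sigma X dB with X_0 = x_0, apply Itô to Y = log X: dY = (mu - sigma^2/2) dt + sigma dB, so Y_t = log(x_0) + (mu - sigma^2/2) t + sigma B_t and hence X_t = x_0 * exp((mu - sigma^2/2) t + sigma B_t).
With mu = -3/2, sigma = 3/5, x_0 = 6, this gives:
  X_t = 6 * exp((-42/25) * t + (3/5) * B_t).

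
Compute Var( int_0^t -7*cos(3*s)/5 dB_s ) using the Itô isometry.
Var = 49*t/50 + 49*sin(6*t)/300

The Itô integral of a deterministic integrand f(s) has mean 0 because each increment f(s) * (B_{s+ds} - B_s) has mean 0. By the Itô isometry:
  Var( int_0^t f(s) dB_s ) = E[ (int_0^t f(s) dB_s)^2 ] = int_0^t f(s)^2 ds.
Here f(s) = -7*cos(3*s)/5, so f(s)^2 = 49*cos(3*s)^2/25. Integrate:
  int_0^t (49*cos(3*s)^2/25) ds = 49*t/50 + 49*sin(6*t)/300.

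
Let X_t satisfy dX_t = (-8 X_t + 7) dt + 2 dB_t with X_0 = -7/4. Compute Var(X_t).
Var(X_t) = 1/4 - exp(-16*t)/4

The variance V(t) = Var(X_t) satisfies V'(t) = 2 a V(t) + c^2 with V(0) = 0 (drift coefficient is linear in X, diffusion is constant). With a = -8, c = 2, the solution is
  V(t) = (c^2 / (2 a)) * (exp(2 a t) - 1)
       = (2^2 / (2*(-8))) * (exp((-16) t) - 1)
       = 1/4 - exp(-16*t)/4.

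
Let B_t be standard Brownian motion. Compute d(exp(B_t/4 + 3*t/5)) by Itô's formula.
d(exp(B_t/4 + 3*t/5)) = (101*exp(B_t/4 + 3*t/5)/160) dt + (exp(B_t/4 + 3*t/5)/4) dB_t

Itô's formula for f(t, x): d f(t, B_t) = (f_t + (1/2) f_xx) dt + f_x dB_t. Compute partials of f(t, x) = exp(3*t/5 + x/4):
  f_t(t,x)  = 3*exp(3*t/5 + x/4)/5
  f_x(t,x)  = exp(3*t/5 + x/4)/4
  f_xx(t,x) = exp(3*t/5 + x/4)/16
Assemble drift = f_t + (1/2) f_xx = 101*exp(3*t/5 + x/4)/160 and diffusion = f_x = exp(3*t/5 + x/4)/4. Substituting x = B_t:
  d(exp(B_t/4 + 3*t/5)) = (101*exp(B_t/4 + 3*t/5)/160) dt + (exp(B_t/4 + 3*t/5)/4) dB_t.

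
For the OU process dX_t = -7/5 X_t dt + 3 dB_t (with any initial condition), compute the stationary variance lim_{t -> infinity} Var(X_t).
lim Var(X_t) = 45/14

The OU SDE dX = -theta X dt + sigma dB admits the integrating factor exp(theta t): d(exp(theta t) X_t) = sigma exp(theta t) dB_t. Integrating from 0 to t gives X_t = x_0 * exp(-theta t) + sigma * int_0^t exp(-theta (t-s)) dB_s for any initial x_0. The Itô integral has variance (by the Itô isometry) sigma^2 * int_0^t exp(-2 theta (t - s)) ds = sigma^2 * (1 - exp(-2 theta t)) / (2 theta), independent of x_0.
With theta = 7/5, sigma = 3:
  Var(X_t) = (3)^2 * (1 - exp(-2*7/5 t)) / (2 * 7/5) = 45/14 - 45*exp(-14*t/5)/14.
As t -> infinity, exp(-2*7/5 t) -> 0, so the stationary variance is sigma^2 / (2 theta) = 45/14.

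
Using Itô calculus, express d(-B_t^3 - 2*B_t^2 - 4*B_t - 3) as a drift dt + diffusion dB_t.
d(-B_t^3 - 2*B_t^2 - 4*B_t - 3) = (-3*B_t - 2) dt + (-3*B_t^2 - 4*B_t - 4) dB_t

Itô's formula for f(B_t) gives d f(B_t) = f'(B_t) dB_t + (1/2) f''(B_t) dt. Compute derivatives of f(x) = -x^3 - 2*x^2 - 4*x - 3:
  f'(x)  = -3*x^2 - 4*x - 4
  f''(x) = -6*x - 4
Substitute x = B_t and multiply the f'' term by 1/2:
  drift     = (1/2) * (-6*x - 4) evaluated at B_t = -3*B_t - 2
  diffusion = (-3*x^2 - 4*x - 4) evaluated at B_t = -3*B_t^2 - 4*B_t - 4
Therefore d(-B_t^3 - 2*B_t^2 - 4*B_t - 3) = (-3*B_t - 2) dt + (-3*B_t^2 - 4*B_t - 4) dB_t.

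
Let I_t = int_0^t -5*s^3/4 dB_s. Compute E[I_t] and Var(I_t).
E[I_t] = 0; Var(I_t) = 25*t^7/112

The Itô integral of a deterministic integrand f(s) has mean 0 because each increment f(s) * (B_{s+ds} - B_s) has mean 0. By the Itô isometry:
  Var( int_0^t f(s) dB_s ) = E[ (int_0^t f(s) dB_s)^2 ] = int_0^t f(s)^2 ds.
Here f(s) = -5*s^3/4, so f(s)^2 = 25*s^6/16. Integrate:
  int_0^t (25*s^6/16) ds = 25*t^7/112.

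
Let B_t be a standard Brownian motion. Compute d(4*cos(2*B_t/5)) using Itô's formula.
d(4*cos(2*B_t/5)) = (-8*cos(2*B_t/5)/25) dt + (-8*sin(2*B_t/5)/5) dB_t

Itô's formula for f(B_t) gives d f(B_t) = f'(B_t) dB_t + (1/2) f''(B_t) dt. Compute derivatives of f(x) = 4*cos(2*x/5):
  f'(x)  = -8*sin(2*x/5)/5
  f''(x) = -16*cos(2*x/5)/25
Substitute x = B_t and multiply the f'' term by 1/2:
  drift     = (1/2) * (-16*cos(2*x/5)/25) evaluated at B_t = -8*cos(2*B_t/5)/25
  diffusion = (-8*sin(2*x/5)/5) evaluated at B_t = -8*sin(2*B_t/5)/5
Therefore d(4*cos(2*B_t/5)) = (-8*cos(2*B_t/5)/25) dt + (-8*sin(2*B_t/5)/5) dB_t.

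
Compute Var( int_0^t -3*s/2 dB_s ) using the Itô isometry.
Var = 3*t^3/4

The Itô integral of a deterministic integrand f(s) has mean 0 because each increment f(s) * (B_{s+ds} - B_s) has mean 0. By the Itô isometry:
  Var( int_0^t f(s) dB_s ) = E[ (int_0^t f(s) dB_s)^2 ] = int_0^t f(s)^2 ds.
Here f(s) = -3*s/2, so f(s)^2 = 9*s^2/4. Integrate:
  int_0^t (9*s^2/4) ds = 3*t^3/4.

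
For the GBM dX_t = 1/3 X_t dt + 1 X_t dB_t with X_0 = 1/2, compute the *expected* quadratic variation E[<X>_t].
E[<X>_t] = 3*exp(5*t/3)/20 - 3/20

<X>_t = int_0^t (1 * X_s)^2 ds. Taking expectation inside the integral: E[<X>_t] = 1^2 * int_0^t E[X_s^2] ds. For GBM, E[X_s^2] = x_0^2 * exp((2 mu + sigma^2) s). Integrating:
  E[<X>_t] = 1^2 * (1/2)^2 * (exp((2*(1/3) + 1^2) t) - 1) / (2*(1/3) + 1^2)
           = 1^2 * (1/2)^2 * (exp((5/3) t) - 1) / (5/3) = 3*exp(5*t/3)/20 - 3/20.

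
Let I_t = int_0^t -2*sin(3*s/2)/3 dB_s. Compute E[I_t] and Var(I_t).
E[I_t] = 0; Var(I_t) = 2*t/9 - 2*sin(3*t)/27

The Itô integral of a deterministic integrand f(s) has mean 0 because each increment f(s) * (B_{s+ds} - B_s) has mean 0. By the Itô isometry:
  Var( int_0^t f(s) dB_s ) = E[ (int_0^t f(s) dB_s)^2 ] = int_0^t f(s)^2 ds.
Here f(s) = -2*sin(3*s/2)/3, so f(s)^2 = 4*sin(3*s/2)^2/9. Integrate:
  int_0^t (4*sin(3*s/2)^2/9) ds = 2*t/9 - 2*sin(3*t)/27.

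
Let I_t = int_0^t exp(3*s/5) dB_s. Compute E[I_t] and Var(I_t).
E[I_t] = 0; Var(I_t) = 5*exp(6*t/5)/6 - 5/6

The Itô integral of a deterministic integrand f(s) has mean 0 because each increment f(s) * (B_{s+ds} - B_s) has mean 0. By the Itô isometry:
  Var( int_0^t f(s) dB_s ) = E[ (int_0^t f(s) dB_s)^2 ] = int_0^t f(s)^2 ds.
Here f(s) = exp(3*s/5), so f(s)^2 = exp(6*s/5). Integrate:
  int_0^t (exp(6*s/5)) ds = 5*exp(6*t/5)/6 - 5/6.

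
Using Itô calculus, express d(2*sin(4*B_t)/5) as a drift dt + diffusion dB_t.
d(2*sin(4*B_t)/5) = (-16*sin(4*B_t)/5) dt + (8*cos(4*B_t)/5) dB_t

Itô's formula for f(B_t) gives d f(B_t) = f'(B_t) dB_t + (1/2) f''(B_t) dt. Compute derivatives of f(x) = 2*sin(4*x)/5:
  f'(x)  = 8*cos(4*x)/5
  f''(x) = -32*sin(4*x)/5
Substitute x = B_t and multiply the f'' term by 1/2:
  drift     = (1/2) * (-32*sin(4*x)/5) evaluated at B_t = -16*sin(4*B_t)/5
  diffusion = (8*cos(4*x)/5) evaluated at B_t = 8*cos(4*B_t)/5
Therefore d(2*sin(4*B_t)/5) = (-16*sin(4*B_t)/5) dt + (8*cos(4*B_t)/5) dB_t.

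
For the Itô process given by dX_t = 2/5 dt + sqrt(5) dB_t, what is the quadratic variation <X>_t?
<X>_t = 5*t

For an Itô process dX_t = a(t) dt + b(t) dB_t, the quadratic variation is <X>_t = int_0^t b(s)^2 ds (the drift term does not contribute). Here b(s) = sqrt(5), so
  b(s)^2 = 5.
Integrating from 0 to t:
  <X>_t = int_0^t (5) ds = 5*t.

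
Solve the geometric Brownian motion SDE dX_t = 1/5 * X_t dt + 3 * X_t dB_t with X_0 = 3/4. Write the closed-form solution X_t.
X_t = 3/4 * exp((-43/10) * t + (3) * B_t)

For GBM dX = mu X dt + sigma X dB with X_0 = x_0, apply Itô to Y = log X: dY = (mu - sigma^2/2) dt + sigma dB, so Y_t = log(x_0) + (mu - sigma^2/2) t + sigma B_t and hence X_t = x_0 * exp((mu - sigma^2/2) t + sigma B_t).
With mu = 1/5, sigma = 3, x_0 = 3/4, this gives:
  X_t = 3/4 * exp((-43/10) * t + (3) * B_t).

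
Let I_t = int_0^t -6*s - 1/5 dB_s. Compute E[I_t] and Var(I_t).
E[I_t] = 0; Var(I_t) = t*(300*t^2 + 30*t + 1)/25

The Itô integral of a deterministic integrand f(s) has mean 0 because each increment f(s) * (B_{s+ds} - B_s) has mean 0. By the Itô isometry:
  Var( int_0^t f(s) dB_s ) = E[ (int_0^t f(s) dB_s)^2 ] = int_0^t f(s)^2 ds.
Here f(s) = -6*s - 1/5, so f(s)^2 = (30*s + 1)^2/25. Integrate:
  int_0^t ((30*s + 1)^2/25) ds = t*(300*t^2 + 30*t + 1)/25.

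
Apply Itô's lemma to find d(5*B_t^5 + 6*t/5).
d(5*B_t^5 + 6*t/5) = (50*B_t^3 + 6/5) dt + (25*B_t^4) dB_t

Itô's formula for f(t, x): d f(t, B_t) = (f_t + (1/2) f_xx) dt + f_x dB_t. Compute partials of f(t, x) = 6*t/5 + 5*x^5:
  f_t(t,x)  = 6/5
  f_x(t,x)  = 25*x^4
  f_xx(t,x) = 100*x^3
Assemble drift = f_t + (1/2) f_xx = 50*x^3 + 6/5 and diffusion = f_x = 25*x^4. Substituting x = B_t:
  d(5*B_t^5 + 6*t/5) = (50*B_t^3 + 6/5) dt + (25*B_t^4) dB_t.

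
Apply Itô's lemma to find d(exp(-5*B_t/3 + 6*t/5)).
d(exp(-5*B_t/3 + 6*t/5)) = (233*exp(-5*B_t/3 + 6*t/5)/90) dt + (-5*exp(-5*B_t/3 + 6*t/5)/3) dB_t

Itô's formula for f(t, x): d f(t, B_t) = (f_t + (1/2) f_xx) dt + f_x dB_t. Compute partials of f(t, x) = exp(6*t/5 - 5*x/3):
  f_t(t,x)  = 6*exp(6*t/5 - 5*x/3)/5
  f_x(t,x)  = -5*exp(6*t/5 - 5*x/3)/3
  f_xx(t,x) = 25*exp(6*t/5 - 5*x/3)/9
Assemble drift = f_t + (1/2) f_xx = 233*exp(6*t/5 - 5*x/3)/90 and diffusion = f_x = -5*exp(6*t/5 - 5*x/3)/3. Substituting x = B_t:
  d(exp(-5*B_t/3 + 6*t/5)) = (233*exp(-5*B_t/3 + 6*t/5)/90) dt + (-5*exp(-5*B_t/3 + 6*t/5)/3) dB_t.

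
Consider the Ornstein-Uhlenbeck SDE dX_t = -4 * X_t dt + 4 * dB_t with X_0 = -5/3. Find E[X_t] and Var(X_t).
E[X_t] = -5*exp(-4*t)/3; Var(X_t) = 2 - 2*exp(-8*t)

The OU SDE dX = -theta X dt + sigma dB admits the integrating factor exp(theta t): d(exp(theta t) X_t) = sigma exp(theta t) dB_t. Integrating from 0 to t:
  X_t = x_0 * exp(-theta t) + sigma * int_0^t exp(-theta (t-s)) dB_s.
The Itô integral has mean 0 and (by the Itô isometry) variance sigma^2 * int_0^t exp(-2 theta (t - s)) ds = sigma^2 * (1 - exp(-2 theta t)) / (2 theta).
With theta = 4, sigma = 4, x_0 = -5/3:
  E[X_t] = -5/3 * exp(-4 t) = -5*exp(-4*t)/3
  Var(X_t) = (4)^2 * (1 - exp(-2*4 t)) / (2 * 4) = 2 - 2*exp(-8*t).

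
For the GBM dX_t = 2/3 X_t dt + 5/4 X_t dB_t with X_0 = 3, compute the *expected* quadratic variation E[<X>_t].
E[<X>_t] = 675*exp(139*t/48)/139 - 675/139

<X>_t = int_0^t ((5/4) * X_s)^2 ds. Taking expectation inside the integral: E[<X>_t] = (5/4)^2 * int_0^t E[X_s^2] ds. For GBM, E[X_s^2] = x_0^2 * exp((2 mu + sigma^2) s). Integrating:
  E[<X>_t] = (5/4)^2 * 3^2 * (exp((2*(2/3) + (5/4)^2) t) - 1) / (2*(2/3) + (5/4)^2)
           = (5/4)^2 * 3^2 * (exp((139/48) t) - 1) / (139/48) = 675*exp(139*t/48)/139 - 675/139.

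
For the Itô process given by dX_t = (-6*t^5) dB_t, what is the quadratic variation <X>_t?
<X>_t = 36*t^11/11

For an Itô process dX_t = a(t) dt + b(t) dB_t, the quadratic variation is <X>_t = int_0^t b(s)^2 ds (the drift term does not contribute). Here b(s) = -6*s^5, so
  b(s)^2 = 36*s^10.
Integrating from 0 to t:
  <X>_t = int_0^t (36*s^10) ds = 36*t^11/11.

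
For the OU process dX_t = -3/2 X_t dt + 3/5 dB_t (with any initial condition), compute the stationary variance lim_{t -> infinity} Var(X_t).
lim Var(X_t) = 3/25

The OU SDE dX = -theta X dt + sigma dB admits the integrating factor exp(theta t): d(exp(theta t) X_t) = sigma exp(theta t) dB_t. Integrating from 0 to t gives X_t = x_0 * exp(-theta t) + sigma * int_0^t exp(-theta (t-s)) dB_s for any initial x_0. The Itô integral has variance (by the Itô isometry) sigma^2 * int_0^t exp(-2 theta (t - s)) ds = sigma^2 * (1 - exp(-2 theta t)) / (2 theta), independent of x_0.
With theta = 3/2, sigma = 3/5:
  Var(X_t) = (3/5)^2 * (1 - exp(-2*3/2 t)) / (2 * 3/2) = 3/25 - 3*exp(-3*t)/25.
As t -> infinity, exp(-2*3/2 t) -> 0, so the stationary variance is sigma^2 / (2 theta) = 3/25.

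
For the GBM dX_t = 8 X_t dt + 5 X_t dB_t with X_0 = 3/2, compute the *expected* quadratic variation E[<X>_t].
E[<X>_t] = 225*exp(41*t)/164 - 225/164

<X>_t = int_0^t (5 * X_s)^2 ds. Taking expectation inside the integral: E[<X>_t] = 5^2 * int_0^t E[X_s^2] ds. For GBM, E[X_s^2] = x_0^2 * exp((2 mu + sigma^2) s). Integrating:
  E[<X>_t] = 5^2 * (3/2)^2 * (exp((2*8 + 5^2) t) - 1) / (2*8 + 5^2)
           = 5^2 * (3/2)^2 * (exp(41 t) - 1) / 41 = 225*exp(41*t)/164 - 225/164.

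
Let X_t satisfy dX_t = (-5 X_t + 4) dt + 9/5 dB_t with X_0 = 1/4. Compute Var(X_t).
Var(X_t) = 81/250 - 81*exp(-10*t)/250

The variance V(t) = Var(X_t) satisfies V'(t) = 2 a V(t) + c^2 with V(0) = 0 (drift coefficient is linear in X, diffusion is constant). With a = -5, c = 9/5, the solution is
  V(t) = (c^2 / (2 a)) * (exp(2 a t) - 1)
       = ((9/5)^2 / (2*(-5))) * (exp((-10) t) - 1)
       = 81/250 - 81*exp(-10*t)/250.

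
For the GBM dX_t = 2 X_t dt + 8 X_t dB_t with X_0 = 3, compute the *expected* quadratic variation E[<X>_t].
E[<X>_t] = 144*exp(68*t)/17 - 144/17

<X>_t = int_0^t (8 * X_s)^2 ds. Taking expectation inside the integral: E[<X>_t] = 8^2 * int_0^t E[X_s^2] ds. For GBM, E[X_s^2] = x_0^2 * exp((2 mu + sigma^2) s). Integrating:
  E[<X>_t] = 8^2 * 3^2 * (exp((2*2 + 8^2) t) - 1) / (2*2 + 8^2)
           = 8^2 * 3^2 * (exp(68 t) - 1) / 68 = 144*exp(68*t)/17 - 144/17.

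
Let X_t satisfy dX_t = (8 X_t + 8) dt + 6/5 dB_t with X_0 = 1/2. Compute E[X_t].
E[X_t] = 3*exp(8*t)/2 - 1

Taking expectations and using E[dB_t] = 0, the mean m(t) = E[X_t] satisfies the ODE m'(t) = a m(t) + b with m(0) = x_0. With a = 8, b = 8, x_0 = 1/2, the solution is
  m(t) = x_0 * exp(a t) + (b/a) * (exp(a t) - 1)
       = (1/2) * exp(8 t) + (8/8) * (exp(8 t) - 1)
       = 3*exp(8*t)/2 - 1.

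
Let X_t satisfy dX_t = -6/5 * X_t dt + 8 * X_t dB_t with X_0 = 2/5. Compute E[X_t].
E[X_t] = 2*exp(-6*t/5)/5

For GBM dX = mu X dt + sigma X dB with X_0 = x_0, apply Itô to Y = log X: dY = (mu - sigma^2/2) dt + sigma dB, so Y_t = log(x_0) + (mu - sigma^2/2) t + sigma B_t and hence X_t = x_0 * exp((mu - sigma^2/2) t + sigma B_t).
With mu = -6/5, sigma = 8, x_0 = 2/5, this gives:
  X_t = 2/5 * exp((-166/5) * t + (8) * B_t).
Since sigma*B_t ~ Normal(0, sigma^2 t), E[exp(sigma*B_t)] = exp(sigma^2 t / 2); so E[X_t] = x_0 * exp((mu - sigma^2/2) t) * exp(sigma^2 t / 2) = x_0 * exp(mu t) = 2*exp(-6*t/5)/5.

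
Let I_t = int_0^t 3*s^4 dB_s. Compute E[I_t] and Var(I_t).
E[I_t] = 0; Var(I_t) = t^9

The Itô integral of a deterministic integrand f(s) has mean 0 because each increment f(s) * (B_{s+ds} - B_s) has mean 0. By the Itô isometry:
  Var( int_0^t f(s) dB_s ) = E[ (int_0^t f(s) dB_s)^2 ] = int_0^t f(s)^2 ds.
Here f(s) = 3*s^4, so f(s)^2 = 9*s^8. Integrate:
  int_0^t (9*s^8) ds = t^9.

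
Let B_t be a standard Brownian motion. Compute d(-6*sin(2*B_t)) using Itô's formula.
d(-6*sin(2*B_t)) = (12*sin(2*B_t)) dt + (-12*cos(2*B_t)) dB_t

Itô's formula for f(B_t) gives d f(B_t) = f'(B_t) dB_t + (1/2) f''(B_t) dt. Compute derivatives of f(x) = -6*sin(2*x):
  f'(x)  = -12*cos(2*x)
  f''(x) = 24*sin(2*x)
Substitute x = B_t and multiply the f'' term by 1/2:
  drift     = (1/2) * (24*sin(2*x)) evaluated at B_t = 12*sin(2*B_t)
  diffusion = (-12*cos(2*x)) evaluated at B_t = -12*cos(2*B_t)
Therefore d(-6*sin(2*B_t)) = (12*sin(2*B_t)) dt + (-12*cos(2*B_t)) dB_t.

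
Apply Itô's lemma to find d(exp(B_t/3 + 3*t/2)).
d(exp(B_t/3 + 3*t/2)) = (14*exp(B_t/3 + 3*t/2)/9) dt + (exp(B_t/3 + 3*t/2)/3) dB_t

Itô's formula for f(t, x): d f(t, B_t) = (f_t + (1/2) f_xx) dt + f_x dB_t. Compute partials of f(t, x) = exp(3*t/2 + x/3):
  f_t(t,x)  = 3*exp(3*t/2 + x/3)/2
  f_x(t,x)  = exp(3*t/2 + x/3)/3
  f_xx(t,x) = exp(3*t/2 + x/3)/9
Assemble drift = f_t + (1/2) f_xx = 14*exp(3*t/2 + x/3)/9 and diffusion = f_x = exp(3*t/2 + x/3)/3. Substituting x = B_t:
  d(exp(B_t/3 + 3*t/2)) = (14*exp(B_t/3 + 3*t/2)/9) dt + (exp(B_t/3 + 3*t/2)/3) dB_t.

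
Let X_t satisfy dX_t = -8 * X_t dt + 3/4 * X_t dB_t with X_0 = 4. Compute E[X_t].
E[X_t] = 4*exp(-8*t)

For GBM dX = mu X dt + sigma X dB with X_0 = x_0, apply Itô to Y = log X: dY = (mu - sigma^2/2) dt + sigma dB, so Y_t = log(x_0) + (mu - sigma^2/2) t + sigma B_t and hence X_t = x_0 * exp((mu - sigma^2/2) t + sigma B_t).
With mu = -8, sigma = 3/4, x_0 = 4, this gives:
  X_t = 4 * exp((-265/32) * t + (3/4) * B_t).
Since sigma*B_t ~ Normal(0, sigma^2 t), E[exp(sigma*B_t)] = exp(sigma^2 t / 2); so E[X_t] = x_0 * exp((mu - sigma^2/2) t) * exp(sigma^2 t / 2) = x_0 * exp(mu t) = 4*exp(-8*t).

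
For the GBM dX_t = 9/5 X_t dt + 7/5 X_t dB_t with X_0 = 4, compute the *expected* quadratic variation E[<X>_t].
E[<X>_t] = 784*exp(139*t/25)/139 - 784/139

<X>_t = int_0^t ((7/5) * X_s)^2 ds. Taking expectation inside the integral: E[<X>_t] = (7/5)^2 * int_0^t E[X_s^2] ds. For GBM, E[X_s^2] = x_0^2 * exp((2 mu + sigma^2) s). Integrating:
  E[<X>_t] = (7/5)^2 * 4^2 * (exp((2*(9/5) + (7/5)^2) t) - 1) / (2*(9/5) + (7/5)^2)
           = (7/5)^2 * 4^2 * (exp((139/25) t) - 1) / (139/25) = 784*exp(139*t/25)/139 - 784/139.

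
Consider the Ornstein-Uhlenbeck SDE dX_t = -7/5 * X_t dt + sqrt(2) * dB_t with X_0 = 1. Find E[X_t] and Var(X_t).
E[X_t] = exp(-7*t/5); Var(X_t) = 5/7 - 5*exp(-14*t/5)/7

The OU SDE dX = -theta X dt + sigma dB admits the integrating factor exp(theta t): d(exp(theta t) X_t) = sigma exp(theta t) dB_t. Integrating from 0 to t:
  X_t = x_0 * exp(-theta t) + sigma * int_0^t exp(-theta (t-s)) dB_s.
The Itô integral has mean 0 and (by the Itô isometry) variance sigma^2 * int_0^t exp(-2 theta (t - s)) ds = sigma^2 * (1 - exp(-2 theta t)) / (2 theta).
With theta = 7/5, sigma = sqrt(2), x_0 = 1:
  E[X_t] = 1 * exp(-7/5 t) = exp(-7*t/5)
  Var(X_t) = (sqrt(2))^2 * (1 - exp(-2*7/5 t)) / (2 * 7/5) = 5/7 - 5*exp(-14*t/5)/7.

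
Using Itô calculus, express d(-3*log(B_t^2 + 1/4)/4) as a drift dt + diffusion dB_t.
d(-3*log(B_t^2 + 1/4)/4) = (3*(4*B_t^2 - 1)/(4*B_t^2 + 1)^2) dt + (-6*B_t/(4*B_t^2 + 1)) dB_t

Itô's formula for f(B_t) gives d f(B_t) = f'(B_t) dB_t + (1/2) f''(B_t) dt. Compute derivatives of f(x) = -3*log(x^2 + 1/4)/4:
  f'(x)  = -6*x/(4*x^2 + 1)
  f''(x) = 6*(4*x^2 - 1)/(4*x^2 + 1)^2
Substitute x = B_t and multiply the f'' term by 1/2:
  drift     = (1/2) * (6*(4*x^2 - 1)/(4*x^2 + 1)^2) evaluated at B_t = 3*(4*B_t^2 - 1)/(4*B_t^2 + 1)^2
  diffusion = (-6*x/(4*x^2 + 1)) evaluated at B_t = -6*B_t/(4*B_t^2 + 1)
Therefore d(-3*log(B_t^2 + 1/4)/4) = (3*(4*B_t^2 - 1)/(4*B_t^2 + 1)^2) dt + (-6*B_t/(4*B_t^2 + 1)) dB_t.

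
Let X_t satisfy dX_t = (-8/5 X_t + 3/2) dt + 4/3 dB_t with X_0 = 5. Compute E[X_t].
E[X_t] = 15/16 + 65*exp(-8*t/5)/16

Taking expectations and using E[dB_t] = 0, the mean m(t) = E[X_t] satisfies the ODE m'(t) = a m(t) + b with m(0) = x_0. With a = -8/5, b = 3/2, x_0 = 5, the solution is
  m(t) = x_0 * exp(a t) + (b/a) * (exp(a t) - 1)
       = 5 * exp((-8/5) t) + ((3/2)/(-8/5)) * (exp((-8/5) t) - 1)
       = 15/16 + 65*exp(-8*t/5)/16.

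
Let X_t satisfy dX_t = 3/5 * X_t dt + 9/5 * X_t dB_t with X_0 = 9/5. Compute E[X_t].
E[X_t] = 9*exp(3*t/5)/5

For GBM dX = mu X dt + sigma X dB with X_0 = x_0, apply Itô to Y = log X: dY = (mu - sigma^2/2) dt + sigma dB, so Y_t = log(x_0) + (mu - sigma^2/2) t + sigma B_t and hence X_t = x_0 * exp((mu - sigma^2/2) t + sigma B_t).
With mu = 3/5, sigma = 9/5, x_0 = 9/5, this gives:
  X_t = 9/5 * exp((-51/50) * t + (9/5) * B_t).
Since sigma*B_t ~ Normal(0, sigma^2 t), E[exp(sigma*B_t)] = exp(sigma^2 t / 2); so E[X_t] = x_0 * exp((mu - sigma^2/2) t) * exp(sigma^2 t / 2) = x_0 * exp(mu t) = 9*exp(3*t/5)/5.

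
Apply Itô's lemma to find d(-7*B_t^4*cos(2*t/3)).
d(-7*B_t^4*cos(2*t/3)) = (14*B_t^2*(B_t^2*sin(2*t/3) - 9*cos(2*t/3))/3) dt + (-28*B_t^3*cos(2*t/3)) dB_t

Itô's formula for f(t, x): d f(t, B_t) = (f_t + (1/2) f_xx) dt + f_x dB_t. Compute partials of f(t, x) = -7*x^4*cos(2*t/3):
  f_t(t,x)  = 14*x^4*sin(2*t/3)/3
  f_x(t,x)  = -28*x^3*cos(2*t/3)
  f_xx(t,x) = -84*x^2*cos(2*t/3)
Assemble drift = f_t + (1/2) f_xx = 14*x^2*(x^2*sin(2*t/3) - 9*cos(2*t/3))/3 and diffusion = f_x = -28*x^3*cos(2*t/3). Substituting x = B_t:
  d(-7*B_t^4*cos(2*t/3)) = (14*B_t^2*(B_t^2*sin(2*t/3) - 9*cos(2*t/3))/3) dt + (-28*B_t^3*cos(2*t/3)) dB_t.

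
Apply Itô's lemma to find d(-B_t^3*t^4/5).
d(-B_t^3*t^4/5) = (B_t*t^3*(-4*B_t^2 - 3*t)/5) dt + (-3*B_t^2*t^4/5) dB_t

Itô's formula for f(t, x): d f(t, B_t) = (f_t + (1/2) f_xx) dt + f_x dB_t. Compute partials of f(t, x) = -t^4*x^3/5:
  f_t(t,x)  = -4*t^3*x^3/5
  f_x(t,x)  = -3*t^4*x^2/5
  f_xx(t,x) = -6*t^4*x/5
Assemble drift = f_t + (1/2) f_xx = t^3*x*(-3*t - 4*x^2)/5 and diffusion = f_x = -3*t^4*x^2/5. Substituting x = B_t:
  d(-B_t^3*t^4/5) = (B_t*t^3*(-4*B_t^2 - 3*t)/5) dt + (-3*B_t^2*t^4/5) dB_t.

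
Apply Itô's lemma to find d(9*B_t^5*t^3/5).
d(9*B_t^5*t^3/5) = (B_t^3*t^2*(27*B_t^2/5 + 18*t)) dt + (9*B_t^4*t^3) dB_t

Itô's formula for f(t, x): d f(t, B_t) = (f_t + (1/2) f_xx) dt + f_x dB_t. Compute partials of f(t, x) = 9*t^3*x^5/5:
  f_t(t,x)  = 27*t^2*x^5/5
  f_x(t,x)  = 9*t^3*x^4
  f_xx(t,x) = 36*t^3*x^3
Assemble drift = f_t + (1/2) f_xx = t^2*x^3*(18*t + 27*x^2/5) and diffusion = f_x = 9*t^3*x^4. Substituting x = B_t:
  d(9*B_t^5*t^3/5) = (B_t^3*t^2*(27*B_t^2/5 + 18*t)) dt + (9*B_t^4*t^3) dB_t.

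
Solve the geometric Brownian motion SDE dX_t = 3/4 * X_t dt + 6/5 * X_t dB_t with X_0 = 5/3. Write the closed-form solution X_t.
X_t = 5/3 * exp((3/100) * t + (6/5) * B_t)

For GBM dX = mu X dt + sigma X dB with X_0 = x_0, apply Itô to Y = log X: dY = (mu - sigma^2/2) dt + sigma dB, so Y_t = log(x_0) + (mu - sigma^2/2) t + sigma B_t and hence X_t = x_0 * exp((mu - sigma^2/2) t + sigma B_t).
With mu = 3/4, sigma = 6/5, x_0 = 5/3, this gives:
  X_t = 5/3 * exp((3/100) * t + (6/5) * B_t).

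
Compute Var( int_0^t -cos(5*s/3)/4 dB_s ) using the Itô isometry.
Var = t/32 + 3*sin(10*t/3)/320

The Itô integral of a deterministic integrand f(s) has mean 0 because each increment f(s) * (B_{s+ds} - B_s) has mean 0. By the Itô isometry:
  Var( int_0^t f(s) dB_s ) = E[ (int_0^t f(s) dB_s)^2 ] = int_0^t f(s)^2 ds.
Here f(s) = -cos(5*s/3)/4, so f(s)^2 = cos(5*s/3)^2/16. Integrate:
  int_0^t (cos(5*s/3)^2/16) ds = t/32 + 3*sin(10*t/3)/320.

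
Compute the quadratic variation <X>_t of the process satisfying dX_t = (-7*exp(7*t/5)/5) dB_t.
<X>_t = 7*exp(14*t/5)/10 - 7/10

For an Itô process dX_t = a(t) dt + b(t) dB_t, the quadratic variation is <X>_t = int_0^t b(s)^2 ds (the drift term does not contribute). Here b(s) = -7*exp(7*s/5)/5, so
  b(s)^2 = 49*exp(14*s/5)/25.
Integrating from 0 to t:
  <X>_t = int_0^t (49*exp(14*s/5)/25) ds = 7*exp(14*t/5)/10 - 7/10.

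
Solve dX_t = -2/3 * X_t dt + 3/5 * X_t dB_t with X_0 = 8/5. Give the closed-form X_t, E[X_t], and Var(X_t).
X_t = 8/5 * exp((-127/150) t + (3/5) B_t); E[X_t] = 8*exp(-2*t/3)/5; Var(X_t) = (64*exp(9*t/25) - 64)*exp(-4*t/3)/25

For GBM dX = mu X dt + sigma X dB with X_0 = x_0, apply Itô to Y = log X: dY = (mu - sigma^2/2) dt + sigma dB, so Y_t = log(x_0) + (mu - sigma^2/2) t + sigma B_t and hence X_t = x_0 * exp((mu - sigma^2/2) t + sigma B_t).
With mu = -2/3, sigma = 3/5, x_0 = 8/5, this gives:
  X_t = 8/5 * exp((-127/150) * t + (3/5) * B_t).
Since sigma*B_t ~ Normal(0, sigma^2 t), E[exp(sigma*B_t)] = exp(sigma^2 t / 2); so E[X_t] = x_0 * exp((mu - sigma^2/2) t) * exp(sigma^2 t / 2) = x_0 * exp(mu t) = 8*exp(-2*t/3)/5.
Var(X_t) = E[X_t^2] - (E[X_t])^2 = x_0^2 * exp(2 mu t) * (exp(sigma^2 t) - 1) = (64*exp(9*t/25) - 64)*exp(-4*t/3)/25.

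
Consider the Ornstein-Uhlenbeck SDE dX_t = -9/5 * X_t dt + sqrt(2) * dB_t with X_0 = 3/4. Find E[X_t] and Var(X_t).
E[X_t] = 3*exp(-9*t/5)/4; Var(X_t) = 5/9 - 5*exp(-18*t/5)/9

The OU SDE dX = -theta X dt + sigma dB admits the integrating factor exp(theta t): d(exp(theta t) X_t) = sigma exp(theta t) dB_t. Integrating from 0 to t:
  X_t = x_0 * exp(-theta t) + sigma * int_0^t exp(-theta (t-s)) dB_s.
The Itô integral has mean 0 and (by the Itô isometry) variance sigma^2 * int_0^t exp(-2 theta (t - s)) ds = sigma^2 * (1 - exp(-2 theta t)) / (2 theta).
With theta = 9/5, sigma = sqrt(2), x_0 = 3/4:
  E[X_t] = 3/4 * exp(-9/5 t) = 3*exp(-9*t/5)/4
  Var(X_t) = (sqrt(2))^2 * (1 - exp(-2*9/5 t)) / (2 * 9/5) = 5/9 - 5*exp(-18*t/5)/9.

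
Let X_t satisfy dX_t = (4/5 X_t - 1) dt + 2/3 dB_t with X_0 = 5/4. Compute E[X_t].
E[X_t] = 5/4

Taking expectations and using E[dB_t] = 0, the mean m(t) = E[X_t] satisfies the ODE m'(t) = a m(t) + b with m(0) = x_0. With a = 4/5, b = -1, x_0 = 5/4, the solution is
  m(t) = x_0 * exp(a t) + (b/a) * (exp(a t) - 1)
       = (5/4) * exp((4/5) t) + ((-1)/(4/5)) * (exp((4/5) t) - 1)
       = 5/4.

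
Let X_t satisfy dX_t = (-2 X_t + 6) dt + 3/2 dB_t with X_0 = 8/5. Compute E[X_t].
E[X_t] = 3 - 7*exp(-2*t)/5

Taking expectations and using E[dB_t] = 0, the mean m(t) = E[X_t] satisfies the ODE m'(t) = a m(t) + b with m(0) = x_0. With a = -2, b = 6, x_0 = 8/5, the solution is
  m(t) = x_0 * exp(a t) + (b/a) * (exp(a t) - 1)
       = (8/5) * exp((-2) t) + (6/(-2)) * (exp((-2) t) - 1)
       = 3 - 7*exp(-2*t)/5.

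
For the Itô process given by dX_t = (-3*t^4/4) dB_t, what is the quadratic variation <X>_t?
<X>_t = t^9/16

For an Itô process dX_t = a(t) dt + b(t) dB_t, the quadratic variation is <X>_t = int_0^t b(s)^2 ds (the drift term does not contribute). Here b(s) = -3*s^4/4, so
  b(s)^2 = 9*s^8/16.
Integrating from 0 to t:
  <X>_t = int_0^t (9*s^8/16) ds = t^9/16.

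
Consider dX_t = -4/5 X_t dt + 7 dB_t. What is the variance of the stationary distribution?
lim Var(X_t) = 245/8

The OU SDE dX = -theta X dt + sigma dB admits the integrating factor exp(theta t): d(exp(theta t) X_t) = sigma exp(theta t) dB_t. Integrating from 0 to t gives X_t = x_0 * exp(-theta t) + sigma * int_0^t exp(-theta (t-s)) dB_s for any initial x_0. The Itô integral has variance (by the Itô isometry) sigma^2 * int_0^t exp(-2 theta (t - s)) ds = sigma^2 * (1 - exp(-2 theta t)) / (2 theta), independent of x_0.
With theta = 4/5, sigma = 7:
  Var(X_t) = (7)^2 * (1 - exp(-2*4/5 t)) / (2 * 4/5) = 245/8 - 245*exp(-8*t/5)/8.
As t -> infinity, exp(-2*4/5 t) -> 0, so the stationary variance is sigma^2 / (2 theta) = 245/8.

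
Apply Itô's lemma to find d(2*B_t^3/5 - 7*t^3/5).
d(2*B_t^3/5 - 7*t^3/5) = (6*B_t/5 - 21*t^2/5) dt + (6*B_t^2/5) dB_t

Itô's formula for f(t, x): d f(t, B_t) = (f_t + (1/2) f_xx) dt + f_x dB_t. Compute partials of f(t, x) = -7*t^3/5 + 2*x^3/5:
  f_t(t,x)  = -21*t^2/5
  f_x(t,x)  = 6*x^2/5
  f_xx(t,x) = 12*x/5
Assemble drift = f_t + (1/2) f_xx = -21*t^2/5 + 6*x/5 and diffusion = f_x = 6*x^2/5. Substituting x = B_t:
  d(2*B_t^3/5 - 7*t^3/5) = (6*B_t/5 - 21*t^2/5) dt + (6*B_t^2/5) dB_t.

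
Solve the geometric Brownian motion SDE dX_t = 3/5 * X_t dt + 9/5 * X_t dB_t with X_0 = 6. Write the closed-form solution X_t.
X_t = 6 * exp((-51/50) * t + (9/5) * B_t)

For GBM dX = mu X dt + sigma X dB with X_0 = x_0, apply Itô to Y = log X: dY = (mu - sigma^2/2) dt + sigma dB, so Y_t = log(x_0) + (mu - sigma^2/2) t + sigma B_t and hence X_t = x_0 * exp((mu - sigma^2/2) t + sigma B_t).
With mu = 3/5, sigma = 9/5, x_0 = 6, this gives:
  X_t = 6 * exp((-51/50) * t + (9/5) * B_t).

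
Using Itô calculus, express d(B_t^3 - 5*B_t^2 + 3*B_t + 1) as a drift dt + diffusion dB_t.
d(B_t^3 - 5*B_t^2 + 3*B_t + 1) = (3*B_t - 5) dt + (3*B_t^2 - 10*B_t + 3) dB_t

Itô's formula for f(B_t) gives d f(B_t) = f'(B_t) dB_t + (1/2) f''(B_t) dt. Compute derivatives of f(x) = x^3 - 5*x^2 + 3*x + 1:
  f'(x)  = 3*x^2 - 10*x + 3
  f''(x) = 6*x - 10
Substitute x = B_t and multiply the f'' term by 1/2:
  drift     = (1/2) * (6*x - 10) evaluated at B_t = 3*B_t - 5
  diffusion = (3*x^2 - 10*x + 3) evaluated at B_t = 3*B_t^2 - 10*B_t + 3
Therefore d(B_t^3 - 5*B_t^2 + 3*B_t + 1) = (3*B_t - 5) dt + (3*B_t^2 - 10*B_t + 3) dB_t.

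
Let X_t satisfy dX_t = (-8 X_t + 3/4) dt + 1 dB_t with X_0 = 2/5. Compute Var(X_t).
Var(X_t) = 1/16 - exp(-16*t)/16

The variance V(t) = Var(X_t) satisfies V'(t) = 2 a V(t) + c^2 with V(0) = 0 (drift coefficient is linear in X, diffusion is constant). With a = -8, c = 1, the solution is
  V(t) = (c^2 / (2 a)) * (exp(2 a t) - 1)
       = (1^2 / (2*(-8))) * (exp((-16) t) - 1)
       = 1/16 - exp(-16*t)/16.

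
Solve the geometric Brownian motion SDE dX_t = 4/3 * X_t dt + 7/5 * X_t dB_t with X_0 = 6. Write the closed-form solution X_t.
X_t = 6 * exp((53/150) * t + (7/5) * B_t)

For GBM dX = mu X dt + sigma X dB with X_0 = x_0, apply Itô to Y = log X: dY = (mu - sigma^2/2) dt + sigma dB, so Y_t = log(x_0) + (mu - sigma^2/2) t + sigma B_t and hence X_t = x_0 * exp((mu - sigma^2/2) t + sigma B_t).
With mu = 4/3, sigma = 7/5, x_0 = 6, this gives:
  X_t = 6 * exp((53/150) * t + (7/5) * B_t).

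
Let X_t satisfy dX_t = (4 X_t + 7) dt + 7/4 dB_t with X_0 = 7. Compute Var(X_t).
Var(X_t) = 49*exp(8*t)/128 - 49/128

The variance V(t) = Var(X_t) satisfies V'(t) = 2 a V(t) + c^2 with V(0) = 0 (drift coefficient is linear in X, diffusion is constant). With a = 4, c = 7/4, the solution is
  V(t) = (c^2 / (2 a)) * (exp(2 a t) - 1)
       = ((7/4)^2 / (2*4)) * (exp(8 t) - 1)
       = 49*exp(8*t)/128 - 49/128.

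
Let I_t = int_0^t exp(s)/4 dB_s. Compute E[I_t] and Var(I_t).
E[I_t] = 0; Var(I_t) = exp(2*t)/32 - 1/32

The Itô integral of a deterministic integrand f(s) has mean 0 because each increment f(s) * (B_{s+ds} - B_s) has mean 0. By the Itô isometry:
  Var( int_0^t f(s) dB_s ) = E[ (int_0^t f(s) dB_s)^2 ] = int_0^t f(s)^2 ds.
Here f(s) = exp(s)/4, so f(s)^2 = exp(2*s)/16. Integrate:
  int_0^t (exp(2*s)/16) ds = exp(2*t)/32 - 1/32.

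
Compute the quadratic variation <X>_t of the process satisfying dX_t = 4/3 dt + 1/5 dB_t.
<X>_t = t/25

For an Itô process dX_t = a(t) dt + b(t) dB_t, the quadratic variation is <X>_t = int_0^t b(s)^2 ds (the drift term does not contribute). Here b(s) = 1/5, so
  b(s)^2 = 1/25.
Integrating from 0 to t:
  <X>_t = int_0^t (1/25) ds = t/25.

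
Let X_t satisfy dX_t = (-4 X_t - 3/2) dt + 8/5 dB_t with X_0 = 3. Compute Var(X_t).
Var(X_t) = 8/25 - 8*exp(-8*t)/25

The variance V(t) = Var(X_t) satisfies V'(t) = 2 a V(t) + c^2 with V(0) = 0 (drift coefficient is linear in X, diffusion is constant). With a = -4, c = 8/5, the solution is
  V(t) = (c^2 / (2 a)) * (exp(2 a t) - 1)
       = ((8/5)^2 / (2*(-4))) * (exp((-8) t) - 1)
       = 8/25 - 8*exp(-8*t)/25.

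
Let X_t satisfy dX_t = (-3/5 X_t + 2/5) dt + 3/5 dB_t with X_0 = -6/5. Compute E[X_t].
E[X_t] = 2/3 - 28*exp(-3*t/5)/15

Taking expectations and using E[dB_t] = 0, the mean m(t) = E[X_t] satisfies the ODE m'(t) = a m(t) + b with m(0) = x_0. With a = -3/5, b = 2/5, x_0 = -6/5, the solution is
  m(t) = x_0 * exp(a t) + (b/a) * (exp(a t) - 1)
       = (-6/5) * exp((-3/5) t) + ((2/5)/(-3/5)) * (exp((-3/5) t) - 1)
       = 2/3 - 28*exp(-3*t/5)/15.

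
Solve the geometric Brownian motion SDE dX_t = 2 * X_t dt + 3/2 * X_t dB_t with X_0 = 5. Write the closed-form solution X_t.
X_t = 5 * exp((7/8) * t + (3/2) * B_t)

For GBM dX = mu X dt + sigma X dB with X_0 = x_0, apply Itô to Y = log X: dY = (mu - sigma^2/2) dt + sigma dB, so Y_t = log(x_0) + (mu - sigma^2/2) t + sigma B_t and hence X_t = x_0 * exp((mu - sigma^2/2) t + sigma B_t).
With mu = 2, sigma = 3/2, x_0 = 5, this gives:
  X_t = 5 * exp((7/8) * t + (3/2) * B_t).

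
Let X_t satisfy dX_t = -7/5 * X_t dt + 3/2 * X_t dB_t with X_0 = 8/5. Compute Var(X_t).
Var(X_t) = (64*exp(9*t/4) - 64)*exp(-14*t/5)/25

For GBM dX = mu X dt + sigma X dB with X_0 = x_0, apply Itô to Y = log X: dY = (mu - sigma^2/2) dt + sigma dB, so Y_t = log(x_0) + (mu - sigma^2/2) t + sigma B_t and hence X_t = x_0 * exp((mu - sigma^2/2) t + sigma B_t).
With mu = -7/5, sigma = 3/2, x_0 = 8/5, this gives:
  X_t = 8/5 * exp((-101/40) * t + (3/2) * B_t).
Since sigma*B_t ~ Normal(0, sigma^2 t), E[exp(sigma*B_t)] = exp(sigma^2 t / 2); so E[X_t] = x_0 * exp((mu - sigma^2/2) t) * exp(sigma^2 t / 2) = x_0 * exp(mu t) = 8*exp(-7*t/5)/5.
Var(X_t) = E[X_t^2] - (E[X_t])^2 = x_0^2 * exp(2 mu t) * (exp(sigma^2 t) - 1) = (64*exp(9*t/4) - 64)*exp(-14*t/5)/25.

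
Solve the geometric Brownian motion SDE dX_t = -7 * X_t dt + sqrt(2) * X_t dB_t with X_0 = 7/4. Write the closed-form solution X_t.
X_t = 7/4 * exp((-8) * t + (sqrt(2)) * B_t)

For GBM dX = mu X dt + sigma X dB with X_0 = x_0, apply Itô to Y = log X: dY = (mu - sigma^2/2) dt + sigma dB, so Y_t = log(x_0) + (mu - sigma^2/2) t + sigma B_t and hence X_t = x_0 * exp((mu - sigma^2/2) t + sigma B_t).
With mu = -7, sigma = sqrt(2), x_0 = 7/4, this gives:
  X_t = 7/4 * exp((-8) * t + (sqrt(2)) * B_t).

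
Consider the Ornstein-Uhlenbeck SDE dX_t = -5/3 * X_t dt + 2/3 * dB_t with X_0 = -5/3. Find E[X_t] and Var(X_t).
E[X_t] = -5*exp(-5*t/3)/3; Var(X_t) = 2/15 - 2*exp(-10*t/3)/15

The OU SDE dX = -theta X dt + sigma dB admits the integrating factor exp(theta t): d(exp(theta t) X_t) = sigma exp(theta t) dB_t. Integrating from 0 to t:
  X_t = x_0 * exp(-theta t) + sigma * int_0^t exp(-theta (t-s)) dB_s.
The Itô integral has mean 0 and (by the Itô isometry) variance sigma^2 * int_0^t exp(-2 theta (t - s)) ds = sigma^2 * (1 - exp(-2 theta t)) / (2 theta).
With theta = 5/3, sigma = 2/3, x_0 = -5/3:
  E[X_t] = -5/3 * exp(-5/3 t) = -5*exp(-5*t/3)/3
  Var(X_t) = (2/3)^2 * (1 - exp(-2*5/3 t)) / (2 * 5/3) = 2/15 - 2*exp(-10*t/3)/15.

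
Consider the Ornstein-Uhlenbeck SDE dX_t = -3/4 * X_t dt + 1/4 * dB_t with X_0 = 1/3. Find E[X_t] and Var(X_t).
E[X_t] = exp(-3*t/4)/3; Var(X_t) = 1/24 - exp(-3*t/2)/24

The OU SDE dX = -theta X dt + sigma dB admits the integrating factor exp(theta t): d(exp(theta t) X_t) = sigma exp(theta t) dB_t. Integrating from 0 to t:
  X_t = x_0 * exp(-theta t) + sigma * int_0^t exp(-theta (t-s)) dB_s.
The Itô integral has mean 0 and (by the Itô isometry) variance sigma^2 * int_0^t exp(-2 theta (t - s)) ds = sigma^2 * (1 - exp(-2 theta t)) / (2 theta).
With theta = 3/4, sigma = 1/4, x_0 = 1/3:
  E[X_t] = 1/3 * exp(-3/4 t) = exp(-3*t/4)/3
  Var(X_t) = (1/4)^2 * (1 - exp(-2*3/4 t)) / (2 * 3/4) = 1/24 - exp(-3*t/2)/24.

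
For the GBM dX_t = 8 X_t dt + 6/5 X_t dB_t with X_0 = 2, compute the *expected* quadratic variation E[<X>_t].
E[<X>_t] = 36*exp(436*t/25)/109 - 36/109

<X>_t = int_0^t ((6/5) * X_s)^2 ds. Taking expectation inside the integral: E[<X>_t] = (6/5)^2 * int_0^t E[X_s^2] ds. For GBM, E[X_s^2] = x_0^2 * exp((2 mu + sigma^2) s). Integrating:
  E[<X>_t] = (6/5)^2 * 2^2 * (exp((2*8 + (6/5)^2) t) - 1) / (2*8 + (6/5)^2)
           = (6/5)^2 * 2^2 * (exp((436/25) t) - 1) / (436/25) = 36*exp(436*t/25)/109 - 36/109.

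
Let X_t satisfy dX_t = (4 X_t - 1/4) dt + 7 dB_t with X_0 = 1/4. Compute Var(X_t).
Var(X_t) = 49*exp(8*t)/8 - 49/8

The variance V(t) = Var(X_t) satisfies V'(t) = 2 a V(t) + c^2 with V(0) = 0 (drift coefficient is linear in X, diffusion is constant). With a = 4, c = 7, the solution is
  V(t) = (c^2 / (2 a)) * (exp(2 a t) - 1)
       = (7^2 / (2*4)) * (exp(8 t) - 1)
       = 49*exp(8*t)/8 - 49/8.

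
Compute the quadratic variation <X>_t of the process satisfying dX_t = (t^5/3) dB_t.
<X>_t = t^11/99

For an Itô process dX_t = a(t) dt + b(t) dB_t, the quadratic variation is <X>_t = int_0^t b(s)^2 ds (the drift term does not contribute). Here b(s) = s^5/3, so
  b(s)^2 = s^10/9.
Integrating from 0 to t:
  <X>_t = int_0^t (s^10/9) ds = t^11/99.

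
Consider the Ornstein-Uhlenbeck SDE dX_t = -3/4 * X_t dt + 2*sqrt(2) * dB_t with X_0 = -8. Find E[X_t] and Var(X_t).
E[X_t] = -8*exp(-3*t/4); Var(X_t) = 16/3 - 16*exp(-3*t/2)/3

The OU SDE dX = -theta X dt + sigma dB admits the integrating factor exp(theta t): d(exp(theta t) X_t) = sigma exp(theta t) dB_t. Integrating from 0 to t:
  X_t = x_0 * exp(-theta t) + sigma * int_0^t exp(-theta (t-s)) dB_s.
The Itô integral has mean 0 and (by the Itô isometry) variance sigma^2 * int_0^t exp(-2 theta (t - s)) ds = sigma^2 * (1 - exp(-2 theta t)) / (2 theta).
With theta = 3/4, sigma = 2*sqrt(2), x_0 = -8:
  E[X_t] = -8 * exp(-3/4 t) = -8*exp(-3*t/4)
  Var(X_t) = (2*sqrt(2))^2 * (1 - exp(-2*3/4 t)) / (2 * 3/4) = 16/3 - 16*exp(-3*t/2)/3.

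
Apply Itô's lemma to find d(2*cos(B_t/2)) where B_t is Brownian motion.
d(2*cos(B_t/2)) = (-cos(B_t/2)/4) dt + (-sin(B_t/2)) dB_t

Itô's formula for f(B_t) gives d f(B_t) = f'(B_t) dB_t + (1/2) f''(B_t) dt. Compute derivatives of f(x) = 2*cos(x/2):
  f'(x)  = -sin(x/2)
  f''(x) = -cos(x/2)/2
Substitute x = B_t and multiply the f'' term by 1/2:
  drift     = (1/2) * (-cos(x/2)/2) evaluated at B_t = -cos(B_t/2)/4
  diffusion = (-sin(x/2)) evaluated at B_t = -sin(B_t/2)
Therefore d(2*cos(B_t/2)) = (-cos(B_t/2)/4) dt + (-sin(B_t/2)) dB_t.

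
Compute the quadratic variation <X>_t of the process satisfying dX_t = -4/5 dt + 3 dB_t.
<X>_t = 9*t

For an Itô process dX_t = a(t) dt + b(t) dB_t, the quadratic variation is <X>_t = int_0^t b(s)^2 ds (the drift term does not contribute). Here b(s) = 3, so
  b(s)^2 = 9.
Integrating from 0 to t:
  <X>_t = int_0^t (9) ds = 9*t.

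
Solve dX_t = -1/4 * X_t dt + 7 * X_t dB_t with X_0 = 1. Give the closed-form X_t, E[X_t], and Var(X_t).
X_t = 1 * exp((-99/4) t + (7) B_t); E[X_t] = exp(-t/4); Var(X_t) = (exp(49*t) - 1)*exp(-t/2)

For GBM dX = mu X dt + sigma X dB with X_0 = x_0, apply Itô to Y = log X: dY = (mu - sigma^2/2) dt + sigma dB, so Y_t = log(x_0) + (mu - sigma^2/2) t + sigma B_t and hence X_t = x_0 * exp((mu - sigma^2/2) t + sigma B_t).
With mu = -1/4, sigma = 7, x_0 = 1, this gives:
  X_t = 1 * exp((-99/4) * t + (7) * B_t).
Since sigma*B_t ~ Normal(0, sigma^2 t), E[exp(sigma*B_t)] = exp(sigma^2 t / 2); so E[X_t] = x_0 * exp((mu - sigma^2/2) t) * exp(sigma^2 t / 2) = x_0 * exp(mu t) = exp(-t/4).
Var(X_t) = E[X_t^2] - (E[X_t])^2 = x_0^2 * exp(2 mu t) * (exp(sigma^2 t) - 1) = (exp(49*t) - 1)*exp(-t/2).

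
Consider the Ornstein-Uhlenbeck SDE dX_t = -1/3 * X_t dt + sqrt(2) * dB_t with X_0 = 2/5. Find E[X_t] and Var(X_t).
E[X_t] = 2*exp(-t/3)/5; Var(X_t) = 3 - 3*exp(-2*t/3)

The OU SDE dX = -theta X dt + sigma dB admits the integrating factor exp(theta t): d(exp(theta t) X_t) = sigma exp(theta t) dB_t. Integrating from 0 to t:
  X_t = x_0 * exp(-theta t) + sigma * int_0^t exp(-theta (t-s)) dB_s.
The Itô integral has mean 0 and (by the Itô isometry) variance sigma^2 * int_0^t exp(-2 theta (t - s)) ds = sigma^2 * (1 - exp(-2 theta t)) / (2 theta).
With theta = 1/3, sigma = sqrt(2), x_0 = 2/5:
  E[X_t] = 2/5 * exp(-1/3 t) = 2*exp(-t/3)/5
  Var(X_t) = (sqrt(2))^2 * (1 - exp(-2*1/3 t)) / (2 * 1/3) = 3 - 3*exp(-2*t/3).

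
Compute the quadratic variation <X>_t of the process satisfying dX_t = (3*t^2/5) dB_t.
<X>_t = 9*t^5/125

For an Itô process dX_t = a(t) dt + b(t) dB_t, the quadratic variation is <X>_t = int_0^t b(s)^2 ds (the drift term does not contribute). Here b(s) = 3*s^2/5, so
  b(s)^2 = 9*s^4/25.
Integrating from 0 to t:
  <X>_t = int_0^t (9*s^4/25) ds = 9*t^5/125.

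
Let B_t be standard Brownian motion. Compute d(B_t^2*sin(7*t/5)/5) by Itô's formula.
d(B_t^2*sin(7*t/5)/5) = (7*B_t^2*cos(7*t/5)/25 + sin(7*t/5)/5) dt + (2*B_t*sin(7*t/5)/5) dB_t

Itô's formula for f(t, x): d f(t, B_t) = (f_t + (1/2) f_xx) dt + f_x dB_t. Compute partials of f(t, x) = x^2*sin(7*t/5)/5:
  f_t(t,x)  = 7*x^2*cos(7*t/5)/25
  f_x(t,x)  = 2*x*sin(7*t/5)/5
  f_xx(t,x) = 2*sin(7*t/5)/5
Assemble drift = f_t + (1/2) f_xx = 7*x^2*cos(7*t/5)/25 + sin(7*t/5)/5 and diffusion = f_x = 2*x*sin(7*t/5)/5. Substituting x = B_t:
  d(B_t^2*sin(7*t/5)/5) = (7*B_t^2*cos(7*t/5)/25 + sin(7*t/5)/5) dt + (2*B_t*sin(7*t/5)/5) dB_t.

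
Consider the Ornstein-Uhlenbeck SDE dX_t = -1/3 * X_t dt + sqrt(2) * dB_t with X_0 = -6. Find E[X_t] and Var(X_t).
E[X_t] = -6*exp(-t/3); Var(X_t) = 3 - 3*exp(-2*t/3)

The OU SDE dX = -theta X dt + sigma dB admits the integrating factor exp(theta t): d(exp(theta t) X_t) = sigma exp(theta t) dB_t. Integrating from 0 to t:
  X_t = x_0 * exp(-theta t) + sigma * int_0^t exp(-theta (t-s)) dB_s.
The Itô integral has mean 0 and (by the Itô isometry) variance sigma^2 * int_0^t exp(-2 theta (t - s)) ds = sigma^2 * (1 - exp(-2 theta t)) / (2 theta).
With theta = 1/3, sigma = sqrt(2), x_0 = -6:
  E[X_t] = -6 * exp(-1/3 t) = -6*exp(-t/3)
  Var(X_t) = (sqrt(2))^2 * (1 - exp(-2*1/3 t)) / (2 * 1/3) = 3 - 3*exp(-2*t/3).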